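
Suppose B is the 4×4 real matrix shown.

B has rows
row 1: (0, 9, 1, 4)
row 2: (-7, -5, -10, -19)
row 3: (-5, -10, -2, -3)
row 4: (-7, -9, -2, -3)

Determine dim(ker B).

Row reduce to echelon form.
Swap R1 ↔ R2
R3 ← R3 − (5/7)·R1: [0, -45/7, 36/7, 74/7]
R4 ← R4 − R1: [0, -4, 8, 16]
R3 ← R3 + (5/7)·R2: [0, 0, 41/7, 94/7]
R4 ← R4 + (4/9)·R2: [0, 0, 76/9, 160/9]
R4 ← R4 − (532/369)·R3: [0, 0, 0, -584/369]
4 nonzero rows, so rank(B) = 4.
B has 4 columns; by rank–nullity, nullity = 4 − 4 = 0.

0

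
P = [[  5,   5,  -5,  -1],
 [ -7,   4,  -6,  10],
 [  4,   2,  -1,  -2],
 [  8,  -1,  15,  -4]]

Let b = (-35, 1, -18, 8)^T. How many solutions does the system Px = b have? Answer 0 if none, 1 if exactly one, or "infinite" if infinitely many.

Row reduce the augmented matrix [P | b].
R2 ← R2 + (7/5)·R1: [0, 11, -13, 43/5, -48]
R3 ← R3 − (4/5)·R1: [0, -2, 3, -6/5, 10]
R4 ← R4 − (8/5)·R1: [0, -9, 23, -12/5, 64]
R3 ← R3 + (2/11)·R2: [0, 0, 7/11, 4/11, 14/11]
R4 ← R4 + (9/11)·R2: [0, 0, 136/11, 51/11, 272/11]
R4 ← R4 − (136/7)·R3: [0, 0, 0, -17/7, 0]
The echelon form has 4 nonzero rows, and every pivot lies in the first 4 columns, so rank(P) = rank([P|b]) = 4.
The system is consistent.
rank = 4 = number of unknowns, so the solution is unique.

1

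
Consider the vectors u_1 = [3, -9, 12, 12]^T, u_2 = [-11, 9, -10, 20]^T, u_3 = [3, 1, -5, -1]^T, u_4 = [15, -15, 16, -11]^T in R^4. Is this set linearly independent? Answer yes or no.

yes

Form the matrix with these vectors as rows and row reduce.
R2 ← R2 + (11/3)·R1: [0, -24, 34, 64]
R3 ← R3 − R1: [0, 10, -17, -13]
R4 ← R4 − (5)·R1: [0, 30, -44, -71]
R3 ← R3 + (5/12)·R2: [0, 0, -17/6, 41/3]
R4 ← R4 + (5/4)·R2: [0, 0, -3/2, 9]
R4 ← R4 − (9/17)·R3: [0, 0, 0, 30/17]
4 nonzero rows, so the 4 vectors span a space of dimension 4.
Since 4 = 4, the vectors are linearly independent.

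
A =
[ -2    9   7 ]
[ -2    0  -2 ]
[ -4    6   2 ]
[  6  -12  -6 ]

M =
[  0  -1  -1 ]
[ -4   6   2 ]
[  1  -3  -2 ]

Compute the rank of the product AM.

2

First compute AM:
[[-29,  35,   6],
 [ -2,   8,   6],
 [-22,  34,  12],
 [ 42, -60, -18]]
Now row reduce the product.
R2 ← R2 − (2/29)·R1: [0, 162/29, 162/29]
R3 ← R3 − (22/29)·R1: [0, 216/29, 216/29]
R4 ← R4 + (42/29)·R1: [0, -270/29, -270/29]
R3 ← R3 − (4/3)·R2: [0, 0, 0]
R4 ← R4 + (5/3)·R2: [0, 0, 0]
2 nonzero rows, so rank(AM) = 2.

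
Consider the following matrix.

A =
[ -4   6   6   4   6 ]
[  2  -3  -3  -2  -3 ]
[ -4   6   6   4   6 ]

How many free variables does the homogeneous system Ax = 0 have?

Row reduce to echelon form.
R2 ← R2 + (1/2)·R1: [0, 0, 0, 0, 0]
R3 ← R3 − R1: [0, 0, 0, 0, 0]
1 nonzero row, so rank(A) = 1.
A has 5 columns; by rank–nullity, nullity = 5 − 1 = 4.

4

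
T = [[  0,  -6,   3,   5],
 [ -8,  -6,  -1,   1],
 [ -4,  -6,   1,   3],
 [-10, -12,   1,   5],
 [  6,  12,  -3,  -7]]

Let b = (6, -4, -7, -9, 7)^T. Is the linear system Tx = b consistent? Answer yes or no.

no

Row reduce the augmented matrix [T | b].
Swap R1 ↔ R2
R3 ← R3 − (1/2)·R1: [0, -3, 3/2, 5/2, -5]
R4 ← R4 − (5/4)·R1: [0, -9/2, 9/4, 15/4, -4]
R5 ← R5 + (3/4)·R1: [0, 15/2, -15/4, -25/4, 4]
R3 ← R3 − (1/2)·R2: [0, 0, 0, 0, -8]
R4 ← R4 − (3/4)·R2: [0, 0, 0, 0, -17/2]
R5 ← R5 + (5/4)·R2: [0, 0, 0, 0, 23/2]
R4 ← R4 − (17/16)·R3: [0, 0, 0, 0, 0]
R5 ← R5 + (23/16)·R3: [0, 0, 0, 0, 0]
The echelon form has 3 nonzero rows; the last pivot sits in the augmented column, so rank(T) = 2 but rank([T|b]) = 3.
Since the ranks differ, the system is inconsistent.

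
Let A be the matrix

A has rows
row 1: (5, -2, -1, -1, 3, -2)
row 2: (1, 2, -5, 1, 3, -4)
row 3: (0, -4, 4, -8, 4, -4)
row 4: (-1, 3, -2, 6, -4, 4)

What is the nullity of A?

Row reduce to echelon form.
R2 ← R2 − (1/5)·R1: [0, 12/5, -24/5, 6/5, 12/5, -18/5]
R4 ← R4 + (1/5)·R1: [0, 13/5, -11/5, 29/5, -17/5, 18/5]
R3 ← R3 + (5/3)·R2: [0, 0, -4, -6, 8, -10]
R4 ← R4 − (13/12)·R2: [0, 0, 3, 9/2, -6, 15/2]
R4 ← R4 + (3/4)·R3: [0, 0, 0, 0, 0, 0]
3 nonzero rows, so rank(A) = 3.
A has 6 columns; by rank–nullity, nullity = 6 − 3 = 3.

3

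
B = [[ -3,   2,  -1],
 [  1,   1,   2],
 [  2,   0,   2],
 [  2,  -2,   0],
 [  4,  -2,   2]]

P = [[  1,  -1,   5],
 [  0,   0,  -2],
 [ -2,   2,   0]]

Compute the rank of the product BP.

First compute BP:
[[ -1,   1, -19],
 [ -3,   3,   3],
 [ -2,   2,  10],
 [  2,  -2,  14],
 [  0,   0,  24]]
Now row reduce the product.
R2 ← R2 − (3)·R1: [0, 0, 60]
R3 ← R3 − (2)·R1: [0, 0, 48]
R4 ← R4 + (2)·R1: [0, 0, -24]
R3 ← R3 − (4/5)·R2: [0, 0, 0]
R4 ← R4 + (2/5)·R2: [0, 0, 0]
R5 ← R5 − (2/5)·R2: [0, 0, 0]
2 nonzero rows, so rank(BP) = 2.

2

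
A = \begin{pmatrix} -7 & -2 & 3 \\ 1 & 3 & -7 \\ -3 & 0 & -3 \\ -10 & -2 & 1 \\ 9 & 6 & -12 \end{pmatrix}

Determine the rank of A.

3

Row reduce to echelon form.
R2 ← R2 + (1/7)·R1: [0, 19/7, -46/7]
R3 ← R3 − (3/7)·R1: [0, 6/7, -30/7]
R4 ← R4 − (10/7)·R1: [0, 6/7, -23/7]
R5 ← R5 + (9/7)·R1: [0, 24/7, -57/7]
R3 ← R3 − (6/19)·R2: [0, 0, -42/19]
R4 ← R4 − (6/19)·R2: [0, 0, -23/19]
R5 ← R5 − (24/19)·R2: [0, 0, 3/19]
R4 ← R4 − (23/42)·R3: [0, 0, 0]
R5 ← R5 + (1/14)·R3: [0, 0, 0]
Echelon form has 3 nonzero rows, so rank(A) = 3.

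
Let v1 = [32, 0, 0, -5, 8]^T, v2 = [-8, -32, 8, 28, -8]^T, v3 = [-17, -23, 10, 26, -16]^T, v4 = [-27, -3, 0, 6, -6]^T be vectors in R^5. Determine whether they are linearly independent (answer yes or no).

no

Form the matrix with these vectors as rows and row reduce.
R2 ← R2 + (1/4)·R1: [0, -32, 8, 107/4, -6]
R3 ← R3 + (17/32)·R1: [0, -23, 10, 747/32, -47/4]
R4 ← R4 + (27/32)·R1: [0, -3, 0, 57/32, 3/4]
R3 ← R3 − (23/32)·R2: [0, 0, 17/4, 527/128, -119/16]
R4 ← R4 − (3/32)·R2: [0, 0, -3/4, -93/128, 21/16]
R4 ← R4 + (3/17)·R3: [0, 0, 0, 0, 0]
3 nonzero rows, so the 4 vectors span a space of dimension 3.
Since 3 < 4, the vectors are linearly dependent.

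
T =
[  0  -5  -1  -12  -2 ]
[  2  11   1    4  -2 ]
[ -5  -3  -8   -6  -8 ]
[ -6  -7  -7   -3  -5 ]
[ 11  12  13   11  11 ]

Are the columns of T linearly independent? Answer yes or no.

Row reduce T to echelon form.
Swap R1 ↔ R2
R3 ← R3 + (5/2)·R1: [0, 49/2, -11/2, 4, -13]
R4 ← R4 + (3)·R1: [0, 26, -4, 9, -11]
R5 ← R5 − (11/2)·R1: [0, -97/2, 15/2, -11, 22]
R3 ← R3 + (49/10)·R2: [0, 0, -52/5, -274/5, -114/5]
R4 ← R4 + (26/5)·R2: [0, 0, -46/5, -267/5, -107/5]
R5 ← R5 − (97/10)·R2: [0, 0, 86/5, 527/5, 207/5]
R4 ← R4 − (23/26)·R3: [0, 0, 0, -64/13, -16/13]
R5 ← R5 + (43/26)·R3: [0, 0, 0, 192/13, 48/13]
R5 ← R5 + (3)·R4: [0, 0, 0, 0, 0]
4 pivots among 5 columns.
Only 4 < 5 pivot columns, so the columns are linearly dependent.

no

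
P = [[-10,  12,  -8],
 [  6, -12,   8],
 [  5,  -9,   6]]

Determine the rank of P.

Row reduce to echelon form.
R2 ← R2 + (3/5)·R1: [0, -24/5, 16/5]
R3 ← R3 + (1/2)·R1: [0, -3, 2]
R3 ← R3 − (5/8)·R2: [0, 0, 0]
Echelon form has 2 nonzero rows, so rank(P) = 2.

2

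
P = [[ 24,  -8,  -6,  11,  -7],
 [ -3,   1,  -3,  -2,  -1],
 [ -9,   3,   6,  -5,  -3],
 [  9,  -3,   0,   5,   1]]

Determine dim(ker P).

2

Row reduce to echelon form.
R2 ← R2 + (1/8)·R1: [0, 0, -15/4, -5/8, -15/8]
R3 ← R3 + (3/8)·R1: [0, 0, 15/4, -7/8, -45/8]
R4 ← R4 − (3/8)·R1: [0, 0, 9/4, 7/8, 29/8]
R3 ← R3 + R2: [0, 0, 0, -3/2, -15/2]
R4 ← R4 + (3/5)·R2: [0, 0, 0, 1/2, 5/2]
R4 ← R4 + (1/3)·R3: [0, 0, 0, 0, 0]
3 nonzero rows, so rank(P) = 3.
P has 5 columns; by rank–nullity, nullity = 5 − 3 = 2.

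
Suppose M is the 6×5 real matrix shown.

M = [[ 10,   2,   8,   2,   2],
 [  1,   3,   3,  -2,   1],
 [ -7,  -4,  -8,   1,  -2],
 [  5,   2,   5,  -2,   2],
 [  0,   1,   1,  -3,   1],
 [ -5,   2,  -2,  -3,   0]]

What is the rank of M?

4

Row reduce to echelon form.
R2 ← R2 − (1/10)·R1: [0, 14/5, 11/5, -11/5, 4/5]
R3 ← R3 + (7/10)·R1: [0, -13/5, -12/5, 12/5, -3/5]
R4 ← R4 − (1/2)·R1: [0, 1, 1, -3, 1]
R6 ← R6 + (1/2)·R1: [0, 3, 2, -2, 1]
R3 ← R3 + (13/14)·R2: [0, 0, -5/14, 5/14, 1/7]
R4 ← R4 − (5/14)·R2: [0, 0, 3/14, -31/14, 5/7]
R5 ← R5 − (5/14)·R2: [0, 0, 3/14, -31/14, 5/7]
R6 ← R6 − (15/14)·R2: [0, 0, -5/14, 5/14, 1/7]
R4 ← R4 + (3/5)·R3: [0, 0, 0, -2, 4/5]
R5 ← R5 + (3/5)·R3: [0, 0, 0, -2, 4/5]
R6 ← R6 − R3: [0, 0, 0, 0, 0]
R5 ← R5 − R4: [0, 0, 0, 0, 0]
Echelon form has 4 nonzero rows, so rank(M) = 4.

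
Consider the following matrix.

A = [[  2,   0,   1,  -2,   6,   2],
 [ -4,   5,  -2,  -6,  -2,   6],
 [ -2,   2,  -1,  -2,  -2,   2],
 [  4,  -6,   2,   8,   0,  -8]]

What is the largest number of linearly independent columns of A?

2

Row reduce to echelon form.
R2 ← R2 + (2)·R1: [0, 5, 0, -10, 10, 10]
R3 ← R3 + R1: [0, 2, 0, -4, 4, 4]
R4 ← R4 − (2)·R1: [0, -6, 0, 12, -12, -12]
R3 ← R3 − (2/5)·R2: [0, 0, 0, 0, 0, 0]
R4 ← R4 + (6/5)·R2: [0, 0, 0, 0, 0, 0]
Echelon form has 2 nonzero rows, so rank(A) = 2.
The rank gives the maximum number of linearly independent columns: 2.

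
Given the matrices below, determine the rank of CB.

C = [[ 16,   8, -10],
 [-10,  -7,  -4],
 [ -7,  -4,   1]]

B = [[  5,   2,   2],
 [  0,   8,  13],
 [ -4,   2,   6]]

First compute CB:
[[120,  76,  76],
 [-34, -84, -135],
 [-39, -44, -60]]
Now row reduce the product.
R2 ← R2 + (17/60)·R1: [0, -937/15, -1702/15]
R3 ← R3 + (13/40)·R1: [0, -193/10, -353/10]
R3 ← R3 − (579/1874)·R2: [0, 0, -455/1874]
3 nonzero rows, so rank(CB) = 3.

3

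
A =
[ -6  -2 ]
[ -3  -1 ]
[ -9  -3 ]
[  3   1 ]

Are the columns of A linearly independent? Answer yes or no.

no

Row reduce A to echelon form.
R2 ← R2 − (1/2)·R1: [0, 0]
R3 ← R3 − (3/2)·R1: [0, 0]
R4 ← R4 + (1/2)·R1: [0, 0]
1 pivot among 2 columns.
Only 1 < 2 pivot columns, so the columns are linearly dependent.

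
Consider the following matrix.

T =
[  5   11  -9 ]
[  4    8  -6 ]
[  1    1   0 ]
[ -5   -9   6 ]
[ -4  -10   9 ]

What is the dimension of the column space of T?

2

Row reduce to echelon form.
R2 ← R2 − (4/5)·R1: [0, -4/5, 6/5]
R3 ← R3 − (1/5)·R1: [0, -6/5, 9/5]
R4 ← R4 + R1: [0, 2, -3]
R5 ← R5 + (4/5)·R1: [0, -6/5, 9/5]
R3 ← R3 − (3/2)·R2: [0, 0, 0]
R4 ← R4 + (5/2)·R2: [0, 0, 0]
R5 ← R5 − (3/2)·R2: [0, 0, 0]
Echelon form has 2 nonzero rows, so rank(T) = 2.
The column space has dimension equal to the rank: 2.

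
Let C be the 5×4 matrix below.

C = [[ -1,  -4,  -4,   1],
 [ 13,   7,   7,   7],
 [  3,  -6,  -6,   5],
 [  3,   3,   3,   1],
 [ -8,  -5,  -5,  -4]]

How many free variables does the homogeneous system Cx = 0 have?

Row reduce to echelon form.
R2 ← R2 + (13)·R1: [0, -45, -45, 20]
R3 ← R3 + (3)·R1: [0, -18, -18, 8]
R4 ← R4 + (3)·R1: [0, -9, -9, 4]
R5 ← R5 − (8)·R1: [0, 27, 27, -12]
R3 ← R3 − (2/5)·R2: [0, 0, 0, 0]
R4 ← R4 − (1/5)·R2: [0, 0, 0, 0]
R5 ← R5 + (3/5)·R2: [0, 0, 0, 0]
2 nonzero rows, so rank(C) = 2.
C has 4 columns; by rank–nullity, nullity = 4 − 2 = 2.

2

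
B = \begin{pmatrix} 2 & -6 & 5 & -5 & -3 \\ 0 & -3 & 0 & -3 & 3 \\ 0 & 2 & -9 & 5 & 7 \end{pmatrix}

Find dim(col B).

3

Row reduce to echelon form.
R3 ← R3 + (2/3)·R2: [0, 0, -9, 3, 9]
Echelon form has 3 nonzero rows, so rank(B) = 3.
The column space has dimension equal to the rank: 3.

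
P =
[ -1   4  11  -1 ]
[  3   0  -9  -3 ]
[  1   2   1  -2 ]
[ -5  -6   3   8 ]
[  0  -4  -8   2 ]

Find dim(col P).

2

Row reduce to echelon form.
R2 ← R2 + (3)·R1: [0, 12, 24, -6]
R3 ← R3 + R1: [0, 6, 12, -3]
R4 ← R4 − (5)·R1: [0, -26, -52, 13]
R3 ← R3 − (1/2)·R2: [0, 0, 0, 0]
R4 ← R4 + (13/6)·R2: [0, 0, 0, 0]
R5 ← R5 + (1/3)·R2: [0, 0, 0, 0]
Echelon form has 2 nonzero rows, so rank(P) = 2.
The column space has dimension equal to the rank: 2.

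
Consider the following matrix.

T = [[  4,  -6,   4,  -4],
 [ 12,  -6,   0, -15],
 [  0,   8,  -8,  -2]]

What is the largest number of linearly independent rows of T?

2

Row reduce to echelon form.
R2 ← R2 − (3)·R1: [0, 12, -12, -3]
R3 ← R3 − (2/3)·R2: [0, 0, 0, 0]
Echelon form has 2 nonzero rows, so rank(T) = 2.
The rank gives the maximum number of linearly independent rows: 2.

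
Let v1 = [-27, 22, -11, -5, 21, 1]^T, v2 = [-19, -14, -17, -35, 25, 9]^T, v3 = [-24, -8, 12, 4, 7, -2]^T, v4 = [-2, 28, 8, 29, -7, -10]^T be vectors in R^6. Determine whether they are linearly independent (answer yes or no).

Form the matrix with these vectors as rows and row reduce.
R2 ← R2 − (19/27)·R1: [0, -796/27, -250/27, -850/27, 92/9, 224/27]
R3 ← R3 − (8/9)·R1: [0, -248/9, 196/9, 76/9, -35/3, -26/9]
R4 ← R4 − (2/27)·R1: [0, 712/27, 238/27, 793/27, -77/9, -272/27]
R3 ← R3 − (186/199)·R2: [0, 0, 6056/199, 7536/199, -4223/199, -2118/199]
R4 ← R4 + (178/199)·R2: [0, 0, 106/199, 241/199, 117/199, -528/199]
R4 ← R4 − (53/3028)·R3: [0, 0, 0, 415/757, 2905/3028, -3735/1514]
4 nonzero rows, so the 4 vectors span a space of dimension 4.
Since 4 = 4, the vectors are linearly independent.

yes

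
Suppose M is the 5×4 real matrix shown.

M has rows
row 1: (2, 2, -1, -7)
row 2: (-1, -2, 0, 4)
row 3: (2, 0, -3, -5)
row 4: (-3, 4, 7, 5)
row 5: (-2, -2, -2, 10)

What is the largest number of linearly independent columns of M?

3

Row reduce to echelon form.
R2 ← R2 + (1/2)·R1: [0, -1, -1/2, 1/2]
R3 ← R3 − R1: [0, -2, -2, 2]
R4 ← R4 + (3/2)·R1: [0, 7, 11/2, -11/2]
R5 ← R5 + R1: [0, 0, -3, 3]
R3 ← R3 − (2)·R2: [0, 0, -1, 1]
R4 ← R4 + (7)·R2: [0, 0, 2, -2]
R4 ← R4 + (2)·R3: [0, 0, 0, 0]
R5 ← R5 − (3)·R3: [0, 0, 0, 0]
Echelon form has 3 nonzero rows, so rank(M) = 3.
The rank gives the maximum number of linearly independent columns: 3.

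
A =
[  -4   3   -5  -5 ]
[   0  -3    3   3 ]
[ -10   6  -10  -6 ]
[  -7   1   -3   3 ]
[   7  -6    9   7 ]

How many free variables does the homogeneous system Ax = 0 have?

1

Row reduce to echelon form.
R3 ← R3 − (5/2)·R1: [0, -3/2, 5/2, 13/2]
R4 ← R4 − (7/4)·R1: [0, -17/4, 23/4, 47/4]
R5 ← R5 + (7/4)·R1: [0, -3/4, 1/4, -7/4]
R3 ← R3 − (1/2)·R2: [0, 0, 1, 5]
R4 ← R4 − (17/12)·R2: [0, 0, 3/2, 15/2]
R5 ← R5 − (1/4)·R2: [0, 0, -1/2, -5/2]
R4 ← R4 − (3/2)·R3: [0, 0, 0, 0]
R5 ← R5 + (1/2)·R3: [0, 0, 0, 0]
3 nonzero rows, so rank(A) = 3.
A has 4 columns; by rank–nullity, nullity = 4 − 3 = 1.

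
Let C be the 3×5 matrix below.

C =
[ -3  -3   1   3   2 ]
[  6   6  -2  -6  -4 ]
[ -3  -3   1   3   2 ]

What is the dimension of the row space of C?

Row reduce to echelon form.
R2 ← R2 + (2)·R1: [0, 0, 0, 0, 0]
R3 ← R3 − R1: [0, 0, 0, 0, 0]
Echelon form has 1 nonzero row, so rank(C) = 1.
The row space has dimension equal to the rank: 1.

1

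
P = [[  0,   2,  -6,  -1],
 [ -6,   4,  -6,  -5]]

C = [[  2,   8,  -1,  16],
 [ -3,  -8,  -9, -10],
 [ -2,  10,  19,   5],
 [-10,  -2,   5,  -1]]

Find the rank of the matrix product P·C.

First compute PC:
[[ 16, -74, -137, -49],
 [ 38, -130, -169, -161]]
Now row reduce the product.
R2 ← R2 − (19/8)·R1: [0, 183/4, 1251/8, -357/8]
2 nonzero rows, so rank(PC) = 2.

2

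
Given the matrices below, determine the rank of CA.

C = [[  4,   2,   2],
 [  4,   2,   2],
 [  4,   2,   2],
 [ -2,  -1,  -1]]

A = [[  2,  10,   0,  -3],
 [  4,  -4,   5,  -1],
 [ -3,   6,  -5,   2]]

1

First compute CA:
[[ 10,  44,   0, -10],
 [ 10,  44,   0, -10],
 [ 10,  44,   0, -10],
 [ -5, -22,   0,   5]]
Now row reduce the product.
R2 ← R2 − R1: [0, 0, 0, 0]
R3 ← R3 − R1: [0, 0, 0, 0]
R4 ← R4 + (1/2)·R1: [0, 0, 0, 0]
1 nonzero row, so rank(CA) = 1.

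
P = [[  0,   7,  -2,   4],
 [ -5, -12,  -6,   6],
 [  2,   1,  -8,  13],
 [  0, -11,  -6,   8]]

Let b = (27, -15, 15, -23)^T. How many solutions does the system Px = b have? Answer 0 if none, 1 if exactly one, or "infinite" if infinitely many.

Row reduce the augmented matrix [P | b].
Swap R1 ↔ R2
R3 ← R3 + (2/5)·R1: [0, -19/5, -52/5, 77/5, 9]
R3 ← R3 + (19/35)·R2: [0, 0, -402/35, 123/7, 828/35]
R4 ← R4 + (11/7)·R2: [0, 0, -64/7, 100/7, 136/7]
R4 ← R4 − (160/201)·R3: [0, 0, 0, 20/67, 40/67]
The echelon form has 4 nonzero rows, and every pivot lies in the first 4 columns, so rank(P) = rank([P|b]) = 4.
The system is consistent.
rank = 4 = number of unknowns, so the solution is unique.

1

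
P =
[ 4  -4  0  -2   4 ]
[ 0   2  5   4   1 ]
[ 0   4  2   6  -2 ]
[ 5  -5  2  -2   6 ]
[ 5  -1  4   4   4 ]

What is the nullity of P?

Row reduce to echelon form.
R4 ← R4 − (5/4)·R1: [0, 0, 2, 1/2, 1]
R5 ← R5 − (5/4)·R1: [0, 4, 4, 13/2, -1]
R3 ← R3 − (2)·R2: [0, 0, -8, -2, -4]
R5 ← R5 − (2)·R2: [0, 0, -6, -3/2, -3]
R4 ← R4 + (1/4)·R3: [0, 0, 0, 0, 0]
R5 ← R5 − (3/4)·R3: [0, 0, 0, 0, 0]
3 nonzero rows, so rank(P) = 3.
P has 5 columns; by rank–nullity, nullity = 5 − 3 = 2.

2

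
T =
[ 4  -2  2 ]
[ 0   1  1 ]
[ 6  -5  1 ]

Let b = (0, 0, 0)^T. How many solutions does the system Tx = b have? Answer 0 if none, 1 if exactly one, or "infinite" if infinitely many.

infinite

Row reduce the augmented matrix [T | b].
R3 ← R3 − (3/2)·R1: [0, -2, -2, 0]
R3 ← R3 + (2)·R2: [0, 0, 0, 0]
The echelon form has 2 nonzero rows, and every pivot lies in the first 3 columns, so rank(T) = rank([T|b]) = 2.
The system is consistent.
rank = 2 < 3 unknowns, so there are infinitely many solutions.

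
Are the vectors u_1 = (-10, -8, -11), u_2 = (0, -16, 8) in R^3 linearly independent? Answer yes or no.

yes

Form the matrix with these vectors as rows and row reduce.
2 nonzero rows, so the 2 vectors span a space of dimension 2.
Since 2 = 2, the vectors are linearly independent.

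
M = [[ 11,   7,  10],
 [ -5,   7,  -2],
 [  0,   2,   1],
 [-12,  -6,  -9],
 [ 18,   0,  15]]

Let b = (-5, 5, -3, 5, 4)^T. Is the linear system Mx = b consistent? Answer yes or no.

Row reduce the augmented matrix [M | b].
R2 ← R2 + (5/11)·R1: [0, 112/11, 28/11, 30/11]
R4 ← R4 + (12/11)·R1: [0, 18/11, 21/11, -5/11]
R5 ← R5 − (18/11)·R1: [0, -126/11, -15/11, 134/11]
R3 ← R3 − (11/56)·R2: [0, 0, 1/2, -99/28]
R4 ← R4 − (9/56)·R2: [0, 0, 3/2, -25/28]
R5 ← R5 + (9/8)·R2: [0, 0, 3/2, 61/4]
R4 ← R4 − (3)·R3: [0, 0, 0, 68/7]
R5 ← R5 − (3)·R3: [0, 0, 0, 181/7]
R5 ← R5 − (181/68)·R4: [0, 0, 0, 0]
The echelon form has 4 nonzero rows; the last pivot sits in the augmented column, so rank(M) = 3 but rank([M|b]) = 4.
Since the ranks differ, the system is inconsistent.

no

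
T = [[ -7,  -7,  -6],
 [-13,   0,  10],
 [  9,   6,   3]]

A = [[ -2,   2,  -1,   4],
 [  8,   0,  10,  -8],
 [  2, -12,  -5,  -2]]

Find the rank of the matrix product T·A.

First compute TA:
[[-54,  58, -33,  40],
 [ 46, -146, -37, -72],
 [ 36, -18,  36, -18]]
Now row reduce the product.
R2 ← R2 + (23/27)·R1: [0, -2608/27, -586/9, -1024/27]
R3 ← R3 + (2/3)·R1: [0, 62/3, 14, 26/3]
R3 ← R3 + (279/1304)·R2: [0, 0, 45/652, 90/163]
3 nonzero rows, so rank(TA) = 3.

3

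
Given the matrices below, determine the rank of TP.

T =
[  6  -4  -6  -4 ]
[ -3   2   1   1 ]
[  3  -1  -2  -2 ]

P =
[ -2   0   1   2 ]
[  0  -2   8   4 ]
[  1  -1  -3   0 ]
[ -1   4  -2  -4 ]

First compute TP:
[[-14,  -2,   0,  12],
 [  6,  -1,   8,  -2],
 [ -6,  -4,   5,  10]]
Now row reduce the product.
R2 ← R2 + (3/7)·R1: [0, -13/7, 8, 22/7]
R3 ← R3 − (3/7)·R1: [0, -22/7, 5, 34/7]
R3 ← R3 − (22/13)·R2: [0, 0, -111/13, -6/13]
3 nonzero rows, so rank(TP) = 3.

3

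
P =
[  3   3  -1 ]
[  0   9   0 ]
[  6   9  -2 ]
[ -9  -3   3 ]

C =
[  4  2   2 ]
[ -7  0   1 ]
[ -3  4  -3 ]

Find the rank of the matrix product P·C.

First compute PC:
[[ -6,   2,  12],
 [-63,   0,   9],
 [-33,   4,  27],
 [-24,  -6, -30]]
Now row reduce the product.
R2 ← R2 − (21/2)·R1: [0, -21, -117]
R3 ← R3 − (11/2)·R1: [0, -7, -39]
R4 ← R4 − (4)·R1: [0, -14, -78]
R3 ← R3 − (1/3)·R2: [0, 0, 0]
R4 ← R4 − (2/3)·R2: [0, 0, 0]
2 nonzero rows, so rank(PC) = 2.

2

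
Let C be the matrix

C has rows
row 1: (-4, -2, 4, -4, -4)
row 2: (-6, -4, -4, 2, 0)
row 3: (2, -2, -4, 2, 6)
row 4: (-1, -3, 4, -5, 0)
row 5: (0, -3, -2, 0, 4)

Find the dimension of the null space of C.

Row reduce to echelon form.
R2 ← R2 − (3/2)·R1: [0, -1, -10, 8, 6]
R3 ← R3 + (1/2)·R1: [0, -3, -2, 0, 4]
R4 ← R4 − (1/4)·R1: [0, -5/2, 3, -4, 1]
R3 ← R3 − (3)·R2: [0, 0, 28, -24, -14]
R4 ← R4 − (5/2)·R2: [0, 0, 28, -24, -14]
R5 ← R5 − (3)·R2: [0, 0, 28, -24, -14]
R4 ← R4 − R3: [0, 0, 0, 0, 0]
R5 ← R5 − R3: [0, 0, 0, 0, 0]
3 nonzero rows, so rank(C) = 3.
C has 5 columns; by rank–nullity, nullity = 5 − 3 = 2.

2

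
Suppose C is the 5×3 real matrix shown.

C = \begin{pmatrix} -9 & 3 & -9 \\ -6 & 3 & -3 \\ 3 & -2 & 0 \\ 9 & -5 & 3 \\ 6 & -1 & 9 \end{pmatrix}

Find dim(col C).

Row reduce to echelon form.
R2 ← R2 − (2/3)·R1: [0, 1, 3]
R3 ← R3 + (1/3)·R1: [0, -1, -3]
R4 ← R4 + R1: [0, -2, -6]
R5 ← R5 + (2/3)·R1: [0, 1, 3]
R3 ← R3 + R2: [0, 0, 0]
R4 ← R4 + (2)·R2: [0, 0, 0]
R5 ← R5 − R2: [0, 0, 0]
Echelon form has 2 nonzero rows, so rank(C) = 2.
The column space has dimension equal to the rank: 2.

2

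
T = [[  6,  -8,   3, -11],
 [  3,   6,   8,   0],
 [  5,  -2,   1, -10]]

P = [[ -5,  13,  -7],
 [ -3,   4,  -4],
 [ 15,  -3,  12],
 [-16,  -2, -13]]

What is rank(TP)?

3

First compute TP:
[[215,  59, 169],
 [ 87,  39,  51],
 [156,  74, 115]]
Now row reduce the product.
R2 ← R2 − (87/215)·R1: [0, 3252/215, -3738/215]
R3 ← R3 − (156/215)·R1: [0, 6706/215, -1639/215]
R3 ← R3 − (3353/1626)·R2: [0, 0, 7650/271]
3 nonzero rows, so rank(TP) = 3.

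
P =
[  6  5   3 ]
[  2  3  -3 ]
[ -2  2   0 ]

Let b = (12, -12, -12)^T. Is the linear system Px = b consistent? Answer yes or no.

yes

Row reduce the augmented matrix [P | b].
R2 ← R2 − (1/3)·R1: [0, 4/3, -4, -16]
R3 ← R3 + (1/3)·R1: [0, 11/3, 1, -8]
R3 ← R3 − (11/4)·R2: [0, 0, 12, 36]
The echelon form has 3 nonzero rows, and every pivot lies in the first 3 columns, so rank(P) = rank([P|b]) = 3.
The system is consistent.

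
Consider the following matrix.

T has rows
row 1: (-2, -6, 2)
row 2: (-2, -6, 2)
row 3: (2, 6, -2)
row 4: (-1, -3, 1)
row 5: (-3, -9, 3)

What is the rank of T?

1

Row reduce to echelon form.
R2 ← R2 − R1: [0, 0, 0]
R3 ← R3 + R1: [0, 0, 0]
R4 ← R4 − (1/2)·R1: [0, 0, 0]
R5 ← R5 − (3/2)·R1: [0, 0, 0]
Echelon form has 1 nonzero row, so rank(T) = 1.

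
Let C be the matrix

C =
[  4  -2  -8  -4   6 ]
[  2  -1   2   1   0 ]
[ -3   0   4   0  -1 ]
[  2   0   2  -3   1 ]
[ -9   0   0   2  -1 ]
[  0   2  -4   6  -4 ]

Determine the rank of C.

Row reduce to echelon form.
R2 ← R2 − (1/2)·R1: [0, 0, 6, 3, -3]
R3 ← R3 + (3/4)·R1: [0, -3/2, -2, -3, 7/2]
R4 ← R4 − (1/2)·R1: [0, 1, 6, -1, -2]
R5 ← R5 + (9/4)·R1: [0, -9/2, -18, -7, 25/2]
Swap R2 ↔ R3
R4 ← R4 + (2/3)·R2: [0, 0, 14/3, -3, 1/3]
R5 ← R5 − (3)·R2: [0, 0, -12, 2, 2]
R6 ← R6 + (4/3)·R2: [0, 0, -20/3, 2, 2/3]
R4 ← R4 − (7/9)·R3: [0, 0, 0, -16/3, 8/3]
R5 ← R5 + (2)·R3: [0, 0, 0, 8, -4]
R6 ← R6 + (10/9)·R3: [0, 0, 0, 16/3, -8/3]
R5 ← R5 + (3/2)·R4: [0, 0, 0, 0, 0]
R6 ← R6 + R4: [0, 0, 0, 0, 0]
Echelon form has 4 nonzero rows, so rank(C) = 4.

4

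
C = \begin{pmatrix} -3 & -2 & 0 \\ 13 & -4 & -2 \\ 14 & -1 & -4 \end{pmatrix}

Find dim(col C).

Row reduce to echelon form.
R2 ← R2 + (13/3)·R1: [0, -38/3, -2]
R3 ← R3 + (14/3)·R1: [0, -31/3, -4]
R3 ← R3 − (31/38)·R2: [0, 0, -45/19]
Echelon form has 3 nonzero rows, so rank(C) = 3.
The column space has dimension equal to the rank: 3.

3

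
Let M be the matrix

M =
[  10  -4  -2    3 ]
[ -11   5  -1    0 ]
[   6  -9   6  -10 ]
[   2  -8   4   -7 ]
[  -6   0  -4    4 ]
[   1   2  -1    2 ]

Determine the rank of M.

Row reduce to echelon form.
R2 ← R2 + (11/10)·R1: [0, 3/5, -16/5, 33/10]
R3 ← R3 − (3/5)·R1: [0, -33/5, 36/5, -59/5]
R4 ← R4 − (1/5)·R1: [0, -36/5, 22/5, -38/5]
R5 ← R5 + (3/5)·R1: [0, -12/5, -26/5, 29/5]
R6 ← R6 − (1/10)·R1: [0, 12/5, -4/5, 17/10]
R3 ← R3 + (11)·R2: [0, 0, -28, 49/2]
R4 ← R4 + (12)·R2: [0, 0, -34, 32]
R5 ← R5 + (4)·R2: [0, 0, -18, 19]
R6 ← R6 − (4)·R2: [0, 0, 12, -23/2]
R4 ← R4 − (17/14)·R3: [0, 0, 0, 9/4]
R5 ← R5 − (9/14)·R3: [0, 0, 0, 13/4]
R6 ← R6 + (3/7)·R3: [0, 0, 0, -1]
R5 ← R5 − (13/9)·R4: [0, 0, 0, 0]
R6 ← R6 + (4/9)·R4: [0, 0, 0, 0]
Echelon form has 4 nonzero rows, so rank(M) = 4.

4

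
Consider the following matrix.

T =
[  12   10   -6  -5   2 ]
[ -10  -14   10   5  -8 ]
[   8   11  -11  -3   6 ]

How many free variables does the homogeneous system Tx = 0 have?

Row reduce to echelon form.
R2 ← R2 + (5/6)·R1: [0, -17/3, 5, 5/6, -19/3]
R3 ← R3 − (2/3)·R1: [0, 13/3, -7, 1/3, 14/3]
R3 ← R3 + (13/17)·R2: [0, 0, -54/17, 33/34, -3/17]
3 nonzero rows, so rank(T) = 3.
T has 5 columns; by rank–nullity, nullity = 5 − 3 = 2.

2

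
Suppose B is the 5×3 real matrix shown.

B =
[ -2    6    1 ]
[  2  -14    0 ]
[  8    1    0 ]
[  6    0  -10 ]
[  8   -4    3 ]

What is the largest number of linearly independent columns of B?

Row reduce to echelon form.
R2 ← R2 + R1: [0, -8, 1]
R3 ← R3 + (4)·R1: [0, 25, 4]
R4 ← R4 + (3)·R1: [0, 18, -7]
R5 ← R5 + (4)·R1: [0, 20, 7]
R3 ← R3 + (25/8)·R2: [0, 0, 57/8]
R4 ← R4 + (9/4)·R2: [0, 0, -19/4]
R5 ← R5 + (5/2)·R2: [0, 0, 19/2]
R4 ← R4 + (2/3)·R3: [0, 0, 0]
R5 ← R5 − (4/3)·R3: [0, 0, 0]
Echelon form has 3 nonzero rows, so rank(B) = 3.
The rank gives the maximum number of linearly independent columns: 3.

3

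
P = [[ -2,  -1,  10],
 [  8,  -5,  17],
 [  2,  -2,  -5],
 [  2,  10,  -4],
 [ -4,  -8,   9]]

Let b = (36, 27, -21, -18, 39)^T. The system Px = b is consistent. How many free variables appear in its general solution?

0

Row reduce the augmented matrix [P | b].
R2 ← R2 + (4)·R1: [0, -9, 57, 171]
R3 ← R3 + R1: [0, -3, 5, 15]
R4 ← R4 + R1: [0, 9, 6, 18]
R5 ← R5 − (2)·R1: [0, -6, -11, -33]
R3 ← R3 − (1/3)·R2: [0, 0, -14, -42]
R4 ← R4 + R2: [0, 0, 63, 189]
R5 ← R5 − (2/3)·R2: [0, 0, -49, -147]
R4 ← R4 + (9/2)·R3: [0, 0, 0, 0]
R5 ← R5 − (7/2)·R3: [0, 0, 0, 0]
The echelon form has 3 nonzero rows, and every pivot lies in the first 3 columns, so rank(P) = rank([P|b]) = 3.
The system is consistent.
Free variables = (unknowns) − (rank) = 3 − 3 = 0.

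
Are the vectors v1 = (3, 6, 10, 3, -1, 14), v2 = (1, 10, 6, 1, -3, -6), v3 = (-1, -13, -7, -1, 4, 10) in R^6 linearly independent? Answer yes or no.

Form the matrix with these vectors as rows and row reduce.
R2 ← R2 − (1/3)·R1: [0, 8, 8/3, 0, -8/3, -32/3]
R3 ← R3 + (1/3)·R1: [0, -11, -11/3, 0, 11/3, 44/3]
R3 ← R3 + (11/8)·R2: [0, 0, 0, 0, 0, 0]
2 nonzero rows, so the 3 vectors span a space of dimension 2.
Since 2 < 3, the vectors are linearly dependent.

no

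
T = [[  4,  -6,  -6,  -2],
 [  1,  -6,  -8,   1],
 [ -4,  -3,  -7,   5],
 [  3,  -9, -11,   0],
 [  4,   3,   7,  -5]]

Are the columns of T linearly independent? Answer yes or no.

no

Row reduce T to echelon form.
R2 ← R2 − (1/4)·R1: [0, -9/2, -13/2, 3/2]
R3 ← R3 + R1: [0, -9, -13, 3]
R4 ← R4 − (3/4)·R1: [0, -9/2, -13/2, 3/2]
R5 ← R5 − R1: [0, 9, 13, -3]
R3 ← R3 − (2)·R2: [0, 0, 0, 0]
R4 ← R4 − R2: [0, 0, 0, 0]
R5 ← R5 + (2)·R2: [0, 0, 0, 0]
2 pivots among 4 columns.
Only 2 < 4 pivot columns, so the columns are linearly dependent.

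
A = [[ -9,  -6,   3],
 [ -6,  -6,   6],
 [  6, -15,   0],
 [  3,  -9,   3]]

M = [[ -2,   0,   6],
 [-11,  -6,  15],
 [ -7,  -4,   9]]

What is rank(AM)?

2

First compute AM:
[[ 63,  24, -117],
 [ 36,  12, -72],
 [153,  90, -189],
 [ 72,  42, -90]]
Now row reduce the product.
R2 ← R2 − (4/7)·R1: [0, -12/7, -36/7]
R3 ← R3 − (17/7)·R1: [0, 222/7, 666/7]
R4 ← R4 − (8/7)·R1: [0, 102/7, 306/7]
R3 ← R3 + (37/2)·R2: [0, 0, 0]
R4 ← R4 + (17/2)·R2: [0, 0, 0]
2 nonzero rows, so rank(AM) = 2.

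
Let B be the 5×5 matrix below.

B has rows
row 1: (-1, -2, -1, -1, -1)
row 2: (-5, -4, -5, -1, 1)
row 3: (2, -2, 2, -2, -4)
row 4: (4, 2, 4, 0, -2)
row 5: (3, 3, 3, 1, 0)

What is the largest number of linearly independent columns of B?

2

Row reduce to echelon form.
R2 ← R2 − (5)·R1: [0, 6, 0, 4, 6]
R3 ← R3 + (2)·R1: [0, -6, 0, -4, -6]
R4 ← R4 + (4)·R1: [0, -6, 0, -4, -6]
R5 ← R5 + (3)·R1: [0, -3, 0, -2, -3]
R3 ← R3 + R2: [0, 0, 0, 0, 0]
R4 ← R4 + R2: [0, 0, 0, 0, 0]
R5 ← R5 + (1/2)·R2: [0, 0, 0, 0, 0]
Echelon form has 2 nonzero rows, so rank(B) = 2.
The rank gives the maximum number of linearly independent columns: 2.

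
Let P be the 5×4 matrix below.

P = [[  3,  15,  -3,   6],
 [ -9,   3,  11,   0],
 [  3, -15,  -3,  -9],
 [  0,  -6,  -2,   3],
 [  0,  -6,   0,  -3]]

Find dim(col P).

3

Row reduce to echelon form.
R2 ← R2 + (3)·R1: [0, 48, 2, 18]
R3 ← R3 − R1: [0, -30, 0, -15]
R3 ← R3 + (5/8)·R2: [0, 0, 5/4, -15/4]
R4 ← R4 + (1/8)·R2: [0, 0, -7/4, 21/4]
R5 ← R5 + (1/8)·R2: [0, 0, 1/4, -3/4]
R4 ← R4 + (7/5)·R3: [0, 0, 0, 0]
R5 ← R5 − (1/5)·R3: [0, 0, 0, 0]
Echelon form has 3 nonzero rows, so rank(P) = 3.
The column space has dimension equal to the rank: 3.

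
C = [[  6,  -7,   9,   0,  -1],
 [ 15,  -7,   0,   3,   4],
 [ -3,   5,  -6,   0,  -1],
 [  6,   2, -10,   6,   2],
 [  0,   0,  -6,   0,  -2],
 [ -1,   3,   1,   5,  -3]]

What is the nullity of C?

0

Row reduce to echelon form.
R2 ← R2 − (5/2)·R1: [0, 21/2, -45/2, 3, 13/2]
R3 ← R3 + (1/2)·R1: [0, 3/2, -3/2, 0, -3/2]
R4 ← R4 − R1: [0, 9, -19, 6, 3]
R6 ← R6 + (1/6)·R1: [0, 11/6, 5/2, 5, -19/6]
R3 ← R3 − (1/7)·R2: [0, 0, 12/7, -3/7, -17/7]
R4 ← R4 − (6/7)·R2: [0, 0, 2/7, 24/7, -18/7]
R6 ← R6 − (11/63)·R2: [0, 0, 45/7, 94/21, -271/63]
R4 ← R4 − (1/6)·R3: [0, 0, 0, 7/2, -13/6]
R5 ← R5 + (7/2)·R3: [0, 0, 0, -3/2, -21/2]
R6 ← R6 − (15/4)·R3: [0, 0, 0, 73/12, 173/36]
R5 ← R5 + (3/7)·R4: [0, 0, 0, 0, -80/7]
R6 ← R6 − (73/42)·R4: [0, 0, 0, 0, 60/7]
R6 ← R6 + (3/4)·R5: [0, 0, 0, 0, 0]
5 nonzero rows, so rank(C) = 5.
C has 5 columns; by rank–nullity, nullity = 5 − 5 = 0.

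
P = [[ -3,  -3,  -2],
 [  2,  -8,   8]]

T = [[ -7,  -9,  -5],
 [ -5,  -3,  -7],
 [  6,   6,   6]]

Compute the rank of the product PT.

2

First compute PT:
[[ 24,  24,  24],
 [ 74,  54,  94]]
Now row reduce the product.
R2 ← R2 − (37/12)·R1: [0, -20, 20]
2 nonzero rows, so rank(PT) = 2.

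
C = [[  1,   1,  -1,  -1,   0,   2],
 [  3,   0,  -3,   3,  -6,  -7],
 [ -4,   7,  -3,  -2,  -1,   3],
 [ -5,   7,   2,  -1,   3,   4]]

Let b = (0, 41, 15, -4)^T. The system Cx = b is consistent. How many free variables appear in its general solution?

2

Row reduce the augmented matrix [C | b].
R2 ← R2 − (3)·R1: [0, -3, 0, 6, -6, -13, 41]
R3 ← R3 + (4)·R1: [0, 11, -7, -6, -1, 11, 15]
R4 ← R4 + (5)·R1: [0, 12, -3, -6, 3, 14, -4]
R3 ← R3 + (11/3)·R2: [0, 0, -7, 16, -23, -110/3, 496/3]
R4 ← R4 + (4)·R2: [0, 0, -3, 18, -21, -38, 160]
R4 ← R4 − (3/7)·R3: [0, 0, 0, 78/7, -78/7, -156/7, 624/7]
The echelon form has 4 nonzero rows, and every pivot lies in the first 6 columns, so rank(C) = rank([C|b]) = 4.
The system is consistent.
Free variables = (unknowns) − (rank) = 6 − 4 = 2.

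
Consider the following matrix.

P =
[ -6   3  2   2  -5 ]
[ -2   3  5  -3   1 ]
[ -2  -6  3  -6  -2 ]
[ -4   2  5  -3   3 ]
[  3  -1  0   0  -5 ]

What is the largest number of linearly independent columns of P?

Row reduce to echelon form.
R2 ← R2 − (1/3)·R1: [0, 2, 13/3, -11/3, 8/3]
R3 ← R3 − (1/3)·R1: [0, -7, 7/3, -20/3, -1/3]
R4 ← R4 − (2/3)·R1: [0, 0, 11/3, -13/3, 19/3]
R5 ← R5 + (1/2)·R1: [0, 1/2, 1, 1, -15/2]
R3 ← R3 + (7/2)·R2: [0, 0, 35/2, -39/2, 9]
R5 ← R5 − (1/4)·R2: [0, 0, -1/12, 23/12, -49/6]
R4 ← R4 − (22/105)·R3: [0, 0, 0, -26/105, 467/105]
R5 ← R5 + (1/210)·R3: [0, 0, 0, 383/210, -853/105]
R5 ← R5 + (383/52)·R4: [0, 0, 0, 0, 1281/52]
Echelon form has 5 nonzero rows, so rank(P) = 5.
The rank gives the maximum number of linearly independent columns: 5.

5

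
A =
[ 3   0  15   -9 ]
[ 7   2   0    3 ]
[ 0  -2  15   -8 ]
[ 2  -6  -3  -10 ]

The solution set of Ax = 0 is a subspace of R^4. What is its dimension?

Row reduce to echelon form.
R2 ← R2 − (7/3)·R1: [0, 2, -35, 24]
R4 ← R4 − (2/3)·R1: [0, -6, -13, -4]
R3 ← R3 + R2: [0, 0, -20, 16]
R4 ← R4 + (3)·R2: [0, 0, -118, 68]
R4 ← R4 − (59/10)·R3: [0, 0, 0, -132/5]
4 nonzero rows, so rank(A) = 4.
A has 4 columns; by rank–nullity, nullity = 4 − 4 = 0.

0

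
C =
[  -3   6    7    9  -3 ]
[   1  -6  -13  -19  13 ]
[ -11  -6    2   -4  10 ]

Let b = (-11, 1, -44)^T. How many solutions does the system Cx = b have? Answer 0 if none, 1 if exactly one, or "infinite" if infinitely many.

Row reduce the augmented matrix [C | b].
R2 ← R2 + (1/3)·R1: [0, -4, -32/3, -16, 12, -8/3]
R3 ← R3 − (11/3)·R1: [0, -28, -71/3, -37, 21, -11/3]
R3 ← R3 − (7)·R2: [0, 0, 51, 75, -63, 15]
The echelon form has 3 nonzero rows, and every pivot lies in the first 5 columns, so rank(C) = rank([C|b]) = 3.
The system is consistent.
rank = 3 < 5 unknowns, so there are infinitely many solutions.

infinite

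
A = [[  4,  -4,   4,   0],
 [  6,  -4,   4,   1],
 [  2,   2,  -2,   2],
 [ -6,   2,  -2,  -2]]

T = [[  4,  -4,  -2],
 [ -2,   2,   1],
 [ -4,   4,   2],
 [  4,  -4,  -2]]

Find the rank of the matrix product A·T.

First compute AT:
[[  8,  -8,  -4],
 [ 20, -20, -10],
 [ 20, -20, -10],
 [-28,  28,  14]]
Now row reduce the product.
R2 ← R2 − (5/2)·R1: [0, 0, 0]
R3 ← R3 − (5/2)·R1: [0, 0, 0]
R4 ← R4 + (7/2)·R1: [0, 0, 0]
1 nonzero row, so rank(AT) = 1.

1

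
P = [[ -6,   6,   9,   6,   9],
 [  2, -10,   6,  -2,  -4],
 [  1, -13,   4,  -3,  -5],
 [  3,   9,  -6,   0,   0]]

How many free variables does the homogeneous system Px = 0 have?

2

Row reduce to echelon form.
R2 ← R2 + (1/3)·R1: [0, -8, 9, 0, -1]
R3 ← R3 + (1/6)·R1: [0, -12, 11/2, -2, -7/2]
R4 ← R4 + (1/2)·R1: [0, 12, -3/2, 3, 9/2]
R3 ← R3 − (3/2)·R2: [0, 0, -8, -2, -2]
R4 ← R4 + (3/2)·R2: [0, 0, 12, 3, 3]
R4 ← R4 + (3/2)·R3: [0, 0, 0, 0, 0]
3 nonzero rows, so rank(P) = 3.
P has 5 columns; by rank–nullity, nullity = 5 − 3 = 2.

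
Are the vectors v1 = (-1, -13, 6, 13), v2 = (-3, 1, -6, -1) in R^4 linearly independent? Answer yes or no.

Form the matrix with these vectors as rows and row reduce.
R2 ← R2 − (3)·R1: [0, 40, -24, -40]
2 nonzero rows, so the 2 vectors span a space of dimension 2.
Since 2 = 2, the vectors are linearly independent.

yes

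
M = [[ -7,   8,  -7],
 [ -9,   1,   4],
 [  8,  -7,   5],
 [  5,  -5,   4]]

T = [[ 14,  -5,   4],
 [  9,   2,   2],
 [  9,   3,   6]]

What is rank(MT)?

First compute MT:
[[-89,  30, -54],
 [-81,  59, -10],
 [ 94, -39,  48],
 [ 61, -23,  34]]
Now row reduce the product.
R2 ← R2 − (81/89)·R1: [0, 2821/89, 3484/89]
R3 ← R3 + (94/89)·R1: [0, -651/89, -804/89]
R4 ← R4 + (61/89)·R1: [0, -217/89, -268/89]
R3 ← R3 + (3/13)·R2: [0, 0, 0]
R4 ← R4 + (1/13)·R2: [0, 0, 0]
2 nonzero rows, so rank(MT) = 2.

2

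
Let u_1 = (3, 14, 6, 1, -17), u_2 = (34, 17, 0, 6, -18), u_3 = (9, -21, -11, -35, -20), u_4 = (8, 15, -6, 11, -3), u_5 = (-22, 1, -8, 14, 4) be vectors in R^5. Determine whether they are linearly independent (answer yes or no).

yes

Form the matrix with these vectors as rows and row reduce.
R2 ← R2 − (34/3)·R1: [0, -425/3, -68, -16/3, 524/3]
R3 ← R3 − (3)·R1: [0, -63, -29, -38, 31]
R4 ← R4 − (8/3)·R1: [0, -67/3, -22, 25/3, 127/3]
R5 ← R5 + (22/3)·R1: [0, 311/3, 36, 64/3, -362/3]
R3 ← R3 − (189/425)·R2: [0, 0, 31/25, -15142/425, -19837/425]
R4 ← R4 − (67/425)·R2: [0, 0, -282/25, 3899/425, 6289/425]
R5 ← R5 + (311/425)·R2: [0, 0, -344/25, 7408/425, 3038/425]
R4 ← R4 + (282/31)·R3: [0, 0, 0, -165967/527, -215963/527]
R5 ← R5 + (344/31)·R3: [0, 0, 0, -199168/527, -269190/527]
R5 ← R5 − (199168/165967)·R4: [0, 0, 0, 0, -108862/5723]
5 nonzero rows, so the 5 vectors span a space of dimension 5.
Since 5 = 5, the vectors are linearly independent.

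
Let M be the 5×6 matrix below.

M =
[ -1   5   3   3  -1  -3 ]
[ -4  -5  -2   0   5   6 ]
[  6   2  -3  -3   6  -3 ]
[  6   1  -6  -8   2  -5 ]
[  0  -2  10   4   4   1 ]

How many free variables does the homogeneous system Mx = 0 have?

Row reduce to echelon form.
R2 ← R2 − (4)·R1: [0, -25, -14, -12, 9, 18]
R3 ← R3 + (6)·R1: [0, 32, 15, 15, 0, -21]
R4 ← R4 + (6)·R1: [0, 31, 12, 10, -4, -23]
R3 ← R3 + (32/25)·R2: [0, 0, -73/25, -9/25, 288/25, 51/25]
R4 ← R4 + (31/25)·R2: [0, 0, -134/25, -122/25, 179/25, -17/25]
R5 ← R5 − (2/25)·R2: [0, 0, 278/25, 124/25, 82/25, -11/25]
R4 ← R4 − (134/73)·R3: [0, 0, 0, -308/73, -1021/73, -323/73]
R5 ← R5 + (278/73)·R3: [0, 0, 0, 262/73, 3442/73, 535/73]
R5 ← R5 + (131/154)·R4: [0, 0, 0, 0, 5429/154, 549/154]
5 nonzero rows, so rank(M) = 5.
M has 6 columns; by rank–nullity, nullity = 6 − 5 = 1.

1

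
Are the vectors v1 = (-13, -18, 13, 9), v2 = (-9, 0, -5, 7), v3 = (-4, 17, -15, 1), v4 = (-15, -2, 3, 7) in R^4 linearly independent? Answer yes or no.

no

Form the matrix with these vectors as rows and row reduce.
R2 ← R2 − (9/13)·R1: [0, 162/13, -14, 10/13]
R3 ← R3 − (4/13)·R1: [0, 293/13, -19, -23/13]
R4 ← R4 − (15/13)·R1: [0, 244/13, -12, -44/13]
R3 ← R3 − (293/162)·R2: [0, 0, 512/81, -256/81]
R4 ← R4 − (122/81)·R2: [0, 0, 736/81, -368/81]
R4 ← R4 − (23/16)·R3: [0, 0, 0, 0]
3 nonzero rows, so the 4 vectors span a space of dimension 3.
Since 3 < 4, the vectors are linearly dependent.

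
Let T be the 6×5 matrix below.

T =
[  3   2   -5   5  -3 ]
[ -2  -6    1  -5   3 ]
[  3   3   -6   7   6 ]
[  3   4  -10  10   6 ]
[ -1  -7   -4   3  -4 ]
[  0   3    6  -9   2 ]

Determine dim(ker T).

Row reduce to echelon form.
R2 ← R2 + (2/3)·R1: [0, -14/3, -7/3, -5/3, 1]
R3 ← R3 − R1: [0, 1, -1, 2, 9]
R4 ← R4 − R1: [0, 2, -5, 5, 9]
R5 ← R5 + (1/3)·R1: [0, -19/3, -17/3, 14/3, -5]
R3 ← R3 + (3/14)·R2: [0, 0, -3/2, 23/14, 129/14]
R4 ← R4 + (3/7)·R2: [0, 0, -6, 30/7, 66/7]
R5 ← R5 − (19/14)·R2: [0, 0, -5/2, 97/14, -89/14]
R6 ← R6 + (9/14)·R2: [0, 0, 9/2, -141/14, 37/14]
R4 ← R4 − (4)·R3: [0, 0, 0, -16/7, -192/7]
R5 ← R5 − (5/3)·R3: [0, 0, 0, 88/21, -152/7]
R6 ← R6 + (3)·R3: [0, 0, 0, -36/7, 212/7]
R5 ← R5 + (11/6)·R4: [0, 0, 0, 0, -72]
R6 ← R6 − (9/4)·R4: [0, 0, 0, 0, 92]
R6 ← R6 + (23/18)·R5: [0, 0, 0, 0, 0]
5 nonzero rows, so rank(T) = 5.
T has 5 columns; by rank–nullity, nullity = 5 − 5 = 0.

0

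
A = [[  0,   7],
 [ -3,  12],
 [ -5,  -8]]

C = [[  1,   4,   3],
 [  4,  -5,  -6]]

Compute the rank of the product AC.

2

First compute AC:
[[ 28, -35, -42],
 [ 45, -72, -81],
 [-37,  20,  33]]
Now row reduce the product.
R2 ← R2 − (45/28)·R1: [0, -63/4, -27/2]
R3 ← R3 + (37/28)·R1: [0, -105/4, -45/2]
R3 ← R3 − (5/3)·R2: [0, 0, 0]
2 nonzero rows, so rank(AC) = 2.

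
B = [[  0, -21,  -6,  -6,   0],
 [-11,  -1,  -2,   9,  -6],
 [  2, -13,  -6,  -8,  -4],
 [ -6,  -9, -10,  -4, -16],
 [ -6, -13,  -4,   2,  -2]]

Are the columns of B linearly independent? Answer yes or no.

Row reduce B to echelon form.
Swap R1 ↔ R2
R3 ← R3 + (2/11)·R1: [0, -145/11, -70/11, -70/11, -56/11]
R4 ← R4 − (6/11)·R1: [0, -93/11, -98/11, -98/11, -140/11]
R5 ← R5 − (6/11)·R1: [0, -137/11, -32/11, -32/11, 14/11]
R3 ← R3 − (145/231)·R2: [0, 0, -200/77, -200/77, -56/11]
R4 ← R4 − (31/77)·R2: [0, 0, -500/77, -500/77, -140/11]
R5 ← R5 − (137/231)·R2: [0, 0, 50/77, 50/77, 14/11]
R4 ← R4 − (5/2)·R3: [0, 0, 0, 0, 0]
R5 ← R5 + (1/4)·R3: [0, 0, 0, 0, 0]
3 pivots among 5 columns.
Only 3 < 5 pivot columns, so the columns are linearly dependent.

no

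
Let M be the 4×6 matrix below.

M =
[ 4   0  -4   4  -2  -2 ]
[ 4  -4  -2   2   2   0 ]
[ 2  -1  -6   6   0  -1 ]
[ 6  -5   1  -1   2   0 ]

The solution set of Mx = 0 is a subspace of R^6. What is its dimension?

3

Row reduce to echelon form.
R2 ← R2 − R1: [0, -4, 2, -2, 4, 2]
R3 ← R3 − (1/2)·R1: [0, -1, -4, 4, 1, 0]
R4 ← R4 − (3/2)·R1: [0, -5, 7, -7, 5, 3]
R3 ← R3 − (1/4)·R2: [0, 0, -9/2, 9/2, 0, -1/2]
R4 ← R4 − (5/4)·R2: [0, 0, 9/2, -9/2, 0, 1/2]
R4 ← R4 + R3: [0, 0, 0, 0, 0, 0]
3 nonzero rows, so rank(M) = 3.
M has 6 columns; by rank–nullity, nullity = 6 − 3 = 3.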